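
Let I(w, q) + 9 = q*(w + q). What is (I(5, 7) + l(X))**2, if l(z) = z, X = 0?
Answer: 5625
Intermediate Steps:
I(w, q) = -9 + q*(q + w) (I(w, q) = -9 + q*(w + q) = -9 + q*(q + w))
(I(5, 7) + l(X))**2 = ((-9 + 7**2 + 7*5) + 0)**2 = ((-9 + 49 + 35) + 0)**2 = (75 + 0)**2 = 75**2 = 5625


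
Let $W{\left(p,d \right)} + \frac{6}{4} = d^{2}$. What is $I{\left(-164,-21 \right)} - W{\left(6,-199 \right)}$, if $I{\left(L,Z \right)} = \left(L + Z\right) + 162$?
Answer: $- \frac{79245}{2} \approx -39623.0$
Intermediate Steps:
$W{\left(p,d \right)} = - \frac{3}{2} + d^{2}$
$I{\left(L,Z \right)} = 162 + L + Z$
$I{\left(-164,-21 \right)} - W{\left(6,-199 \right)} = \left(162 - 164 - 21\right) - \left(- \frac{3}{2} + \left(-199\right)^{2}\right) = -23 - \left(- \frac{3}{2} + 39601\right) = -23 - \frac{79199}{2} = - \frac{79245}{2}$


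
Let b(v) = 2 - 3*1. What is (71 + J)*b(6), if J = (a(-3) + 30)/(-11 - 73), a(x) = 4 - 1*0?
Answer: -2965/42 ≈ -70.595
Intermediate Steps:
a(x) = 4 (a(x) = 4 + 0 = 4)
J = -17/42 (J = (4 + 30)/(-11 - 73) = 34/(-84) = 34*(-1/84) = -17/42 ≈ -0.40476)
b(v) = -1 (b(v) = 2 - 3 = -1)
(71 + J)*b(6) = (71 - 17/42)*(-1) = (2965/42)*(-1) = -2965/42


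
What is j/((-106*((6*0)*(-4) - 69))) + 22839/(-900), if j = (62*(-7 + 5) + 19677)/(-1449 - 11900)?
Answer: -123882994853/4881729300 ≈ -25.377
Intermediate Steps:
j = -19553/13349 (j = (62*(-2) + 19677)/(-13349) = (-124 + 19677)*(-1/13349) = 19553*(-1/13349) = -19553/13349 ≈ -1.4648)
j/((-106*((6*0)*(-4) - 69))) + 22839/(-900) = -19553*(-1/(106*((6*0)*(-4) - 69)))/13349 + 22839/(-900) = -19553*(-1/(106*(0*(-4) - 69)))/13349 + 22839*(-1/900) = -19553*(-1/(106*(0 - 69)))/13349 - 7613/300 = -19553/(13349*((-106*(-69)))) - 7613/300 = -19553/13349/7314 - 7613/300 = -19553/13349*1/7314 - 7613/300 = -19553/97634586 - 7613/300 = -123882994853/4881729300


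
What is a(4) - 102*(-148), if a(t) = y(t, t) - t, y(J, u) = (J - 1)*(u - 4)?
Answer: 15092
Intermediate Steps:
y(J, u) = (-1 + J)*(-4 + u)
a(t) = 4 + t² - 6*t (a(t) = (4 - t - 4*t + t*t) - t = (4 - t - 4*t + t²) - t = (4 + t² - 5*t) - t = 4 + t² - 6*t)
a(4) - 102*(-148) = (4 + 4² - 6*4) - 102*(-148) = (4 + 16 - 24) + 15096 = -4 + 15096 = 15092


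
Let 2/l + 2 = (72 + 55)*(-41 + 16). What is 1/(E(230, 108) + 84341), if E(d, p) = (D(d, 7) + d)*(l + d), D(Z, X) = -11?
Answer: 1059/142658803 ≈ 7.4233e-6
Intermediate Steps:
l = -2/3177 (l = 2/(-2 + (72 + 55)*(-41 + 16)) = 2/(-2 + 127*(-25)) = 2/(-2 - 3175) = 2/(-3177) = 2*(-1/3177) = -2/3177 ≈ -0.00062952)
E(d, p) = (-11 + d)*(-2/3177 + d)
1/(E(230, 108) + 84341) = 1/((22/3177 + 230**2 - 34949/3177*230) + 84341) = 1/((22/3177 + 52900 - 8038270/3177) + 84341) = 1/(53341684/1059 + 84341) = 1/(142658803/1059) = 1059/142658803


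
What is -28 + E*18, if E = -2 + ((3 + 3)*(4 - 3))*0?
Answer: -64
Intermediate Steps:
E = -2 (E = -2 + (6*1)*0 = -2 + 6*0 = -2 + 0 = -2)
-28 + E*18 = -28 - 2*18 = -28 - 36 = -64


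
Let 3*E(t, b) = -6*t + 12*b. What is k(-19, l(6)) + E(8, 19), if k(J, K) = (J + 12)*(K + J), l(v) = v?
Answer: 151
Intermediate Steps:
E(t, b) = -2*t + 4*b (E(t, b) = (-6*t + 12*b)/3 = -2*t + 4*b)
k(J, K) = (12 + J)*(J + K)
k(-19, l(6)) + E(8, 19) = ((-19)² + 12*(-19) + 12*6 - 19*6) + (-2*8 + 4*19) = (361 - 228 + 72 - 114) + (-16 + 76) = 91 + 60 = 151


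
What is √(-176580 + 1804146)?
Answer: √1627566 ≈ 1275.8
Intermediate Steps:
√(-176580 + 1804146) = √1627566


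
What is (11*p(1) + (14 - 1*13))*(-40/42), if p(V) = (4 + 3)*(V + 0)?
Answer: -520/7 ≈ -74.286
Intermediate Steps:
p(V) = 7*V
(11*p(1) + (14 - 1*13))*(-40/42) = (11*(7*1) + (14 - 1*13))*(-40/42) = (11*7 + (14 - 13))*(-40*1/42) = (77 + 1)*(-20/21) = 78*(-20/21) = -520/7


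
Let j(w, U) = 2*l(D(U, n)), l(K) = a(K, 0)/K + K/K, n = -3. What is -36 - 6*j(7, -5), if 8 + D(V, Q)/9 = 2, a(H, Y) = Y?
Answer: -48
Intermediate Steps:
D(V, Q) = -54 (D(V, Q) = -72 + 9*2 = -72 + 18 = -54)
l(K) = 1 (l(K) = 0/K + K/K = 0 + 1 = 1)
j(w, U) = 2 (j(w, U) = 2*1 = 2)
-36 - 6*j(7, -5) = -36 - 6*2 = -36 - 12 = -48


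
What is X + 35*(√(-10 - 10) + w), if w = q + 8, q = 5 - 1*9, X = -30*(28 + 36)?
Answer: -1780 + 70*I*√5 ≈ -1780.0 + 156.52*I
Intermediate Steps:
X = -1920 (X = -30*64 = -1920)
q = -4 (q = 5 - 9 = -4)
w = 4 (w = -4 + 8 = 4)
X + 35*(√(-10 - 10) + w) = -1920 + 35*(√(-10 - 10) + 4) = -1920 + 35*(√(-20) + 4) = -1920 + 35*(2*I*√5 + 4) = -1920 + 35*(4 + 2*I*√5) = -1920 + (140 + 70*I*√5) = -1780 + 70*I*√5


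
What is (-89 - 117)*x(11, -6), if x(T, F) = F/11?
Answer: 1236/11 ≈ 112.36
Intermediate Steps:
x(T, F) = F/11 (x(T, F) = F*(1/11) = F/11)
(-89 - 117)*x(11, -6) = (-89 - 117)*((1/11)*(-6)) = -206*(-6/11) = 1236/11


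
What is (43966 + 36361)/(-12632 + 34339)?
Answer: 80327/21707 ≈ 3.7005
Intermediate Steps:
(43966 + 36361)/(-12632 + 34339) = 80327/21707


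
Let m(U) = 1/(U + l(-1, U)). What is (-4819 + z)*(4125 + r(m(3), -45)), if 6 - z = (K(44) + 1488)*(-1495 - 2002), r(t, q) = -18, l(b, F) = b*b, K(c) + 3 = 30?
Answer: 21738934194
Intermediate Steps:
K(c) = 27 (K(c) = -3 + 30 = 27)
l(b, F) = b²
m(U) = 1/(1 + U) (m(U) = 1/(U + (-1)²) = 1/(U + 1) = 1/(1 + U))
z = 5297961 (z = 6 - (27 + 1488)*(-1495 - 2002) = 6 - 1515*(-3497) = 6 - 1*(-5297955) = 6 + 5297955 = 5297961)
(-4819 + z)*(4125 + r(m(3), -45)) = (-4819 + 5297961)*(4125 - 18) = 5293142*4107 = 21738934194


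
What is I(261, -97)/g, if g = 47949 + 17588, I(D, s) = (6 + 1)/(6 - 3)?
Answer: 7/196611 ≈ 3.5603e-5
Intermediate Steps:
I(D, s) = 7/3
g = 65537
I(261, -97)/g = (7/3)/65537 = (7/3)*(1/65537) = 7/196611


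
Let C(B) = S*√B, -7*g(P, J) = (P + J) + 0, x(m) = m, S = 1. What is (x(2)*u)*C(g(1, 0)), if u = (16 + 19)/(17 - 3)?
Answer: 5*I*√7/7 ≈ 1.8898*I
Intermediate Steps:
g(P, J) = -J/7 - P/7 (g(P, J) = -((P + J) + 0)/7 = -((J + P) + 0)/7 = -(J + P)/7 = -J/7 - P/7)
C(B) = √B (C(B) = 1*√B = √B)
u = 5/2 (u = 35/14 = 35*(1/14) = 5/2 ≈ 2.5000)
(x(2)*u)*C(g(1, 0)) = (2*(5/2))*√(-⅐*0 - ⅐*1) = 5*√(0 - ⅐) = 5*√(-⅐) = 5*(I*√7/7) = 5*I*√7/7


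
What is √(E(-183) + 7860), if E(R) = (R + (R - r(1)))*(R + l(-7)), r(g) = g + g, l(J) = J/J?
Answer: 2*√18709 ≈ 273.56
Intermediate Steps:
l(J) = 1
r(g) = 2*g
E(R) = (1 + R)*(-2 + 2*R) (E(R) = (R + (R - 2))*(R + 1) = (R + (R - 1*2))*(1 + R) = (R + (R - 2))*(1 + R) = (R + (-2 + R))*(1 + R) = (-2 + 2*R)*(1 + R) = (1 + R)*(-2 + 2*R))
√(E(-183) + 7860) = √((-2 + 2*(-183)²) + 7860) = √((-2 + 2*33489) + 7860) = √((-2 + 66978) + 7860) = √(66976 + 7860) = √74836 = 2*√18709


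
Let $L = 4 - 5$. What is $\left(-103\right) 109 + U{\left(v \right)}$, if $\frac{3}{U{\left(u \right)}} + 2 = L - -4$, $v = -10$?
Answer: $-11224$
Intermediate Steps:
$L = -1$
$U{\left(u \right)} = 3$ ($U{\left(u \right)} = \frac{3}{-2 - -3} = \frac{3}{-2 + \left(-1 + 4\right)} = \frac{3}{-2 + 3} = \frac{3}{1} = 3 \cdot 1 = 3$)
$\left(-103\right) 109 + U{\left(v \right)} = \left(-103\right) 109 + 3 = -11227 + 3 = -11224$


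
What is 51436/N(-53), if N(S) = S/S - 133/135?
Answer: 3471930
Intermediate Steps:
N(S) = 2/135 (N(S) = 1 - 133*1/135 = 1 - 133/135 = 2/135)
51436/N(-53) = 51436/(2/135) = 51436*(135/2) = 3471930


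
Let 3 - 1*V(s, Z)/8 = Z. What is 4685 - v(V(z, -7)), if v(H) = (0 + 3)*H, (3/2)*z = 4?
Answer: 4445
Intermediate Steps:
z = 8/3 (z = (⅔)*4 = 8/3 ≈ 2.6667)
V(s, Z) = 24 - 8*Z
v(H) = 3*H
4685 - v(V(z, -7)) = 4685 - 3*(24 - 8*(-7)) = 4685 - 3*(24 + 56) = 4685 - 3*80 = 4685 - 1*240 = 4685 - 240 = 4445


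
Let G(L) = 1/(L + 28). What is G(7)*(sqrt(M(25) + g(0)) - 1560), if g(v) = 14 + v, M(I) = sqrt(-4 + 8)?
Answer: -1556/35 ≈ -44.457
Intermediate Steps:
M(I) = 2 (M(I) = sqrt(4) = 2)
G(L) = 1/(28 + L)
G(7)*(sqrt(M(25) + g(0)) - 1560) = (sqrt(2 + (14 + 0)) - 1560)/(28 + 7) = (sqrt(2 + 14) - 1560)/35 = (sqrt(16) - 1560)/35 = (4 - 1560)/35 = (1/35)*(-1556) = -1556/35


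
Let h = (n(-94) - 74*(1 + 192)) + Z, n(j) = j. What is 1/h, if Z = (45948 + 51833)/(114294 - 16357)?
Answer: -97937/1407844531 ≈ -6.9565e-5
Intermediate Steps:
Z = 97781/97937 ≈ 0.99841
h = -1407844531/97937 (h = (-94 - 74*(1 + 192)) + 97781/97937 = (-94 - 74*193) + 97781/97937 = (-94 - 14282) + 97781/97937 = -14376 + 97781/97937 = -1407844531/97937 ≈ -14375.)
1/h = 1/(-1407844531/97937) = -97937/1407844531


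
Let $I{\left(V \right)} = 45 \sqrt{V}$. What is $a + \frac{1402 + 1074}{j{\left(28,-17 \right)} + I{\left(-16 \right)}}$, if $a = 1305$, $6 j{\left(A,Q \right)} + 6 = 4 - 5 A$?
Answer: $\frac{386589117}{296641} - \frac{4011120 i}{296641} \approx 1303.2 - 13.522 i$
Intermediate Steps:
$j{\left(A,Q \right)} = - \frac{1}{3} - \frac{5 A}{6}$ ($j{\left(A,Q \right)} = -1 + \frac{4 - 5 A}{6} = -1 - \left(- \frac{2}{3} + \frac{5 A}{6}\right) = - \frac{1}{3} - \frac{5 A}{6}$)
$a + \frac{1402 + 1074}{j{\left(28,-17 \right)} + I{\left(-16 \right)}} = 1305 + \frac{1402 + 1074}{\left(- \frac{1}{3} - \frac{70}{3}\right) + 45 \sqrt{-16}} = 1305 + \frac{2476}{\left(- \frac{1}{3} - \frac{70}{3}\right) + 45 \cdot 4 i} = 1305 + \frac{2476}{- \frac{71}{3} + 180 i} = 1305 + 2476 \frac{9 \left(- \frac{71}{3} - 180 i\right)}{296641} = 1305 + \frac{22284 \left(- \frac{71}{3} - 180 i\right)}{296641}$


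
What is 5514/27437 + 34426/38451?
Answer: 165223568/150711441 ≈ 1.0963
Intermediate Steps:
5514/27437 + 34426/38451 = 5514*(1/27437) + 34426*(1/38451) = 5514/27437 + 4918/5493 = 165223568/150711441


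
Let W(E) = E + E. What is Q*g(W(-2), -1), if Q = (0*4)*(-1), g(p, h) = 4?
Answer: 0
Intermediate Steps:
W(E) = 2*E
Q = 0 (Q = 0*(-1) = 0)
Q*g(W(-2), -1) = 0*4 = 0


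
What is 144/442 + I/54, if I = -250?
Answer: -25681/5967 ≈ -4.3038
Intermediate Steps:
144/442 + I/54 = 144/442 - 250/54 = 144*(1/442) - 250*1/54 = 72/221 - 125/27 = -25681/5967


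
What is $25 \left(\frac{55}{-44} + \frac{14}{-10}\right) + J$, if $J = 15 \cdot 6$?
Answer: $\frac{95}{4} \approx 23.75$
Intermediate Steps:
$J = 90$
$25 \left(\frac{55}{-44} + \frac{14}{-10}\right) + J = 25 \left(\frac{55}{-44} + \frac{14}{-10}\right) + 90 = 25 \left(55 \left(- \frac{1}{44}\right) + 14 \left(- \frac{1}{10}\right)\right) + 90 = 25 \left(- \frac{5}{4} - \frac{7}{5}\right) + 90 = 25 \left(- \frac{53}{20}\right) + 90 = - \frac{265}{4} + 90 = \frac{95}{4}$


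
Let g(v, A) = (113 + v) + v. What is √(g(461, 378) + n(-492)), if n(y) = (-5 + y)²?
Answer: 2*√62011 ≈ 498.04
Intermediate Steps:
g(v, A) = 113 + 2*v
√(g(461, 378) + n(-492)) = √((113 + 2*461) + (-5 - 492)²) = √((113 + 922) + (-497)²) = √(1035 + 247009) = √248044 = 2*√62011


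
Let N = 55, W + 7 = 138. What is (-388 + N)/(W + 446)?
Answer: -333/577 ≈ -0.57712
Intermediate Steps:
W = 131 (W = -7 + 138 = 131)
(-388 + N)/(W + 446) = (-388 + 55)/(131 + 446) = -333/577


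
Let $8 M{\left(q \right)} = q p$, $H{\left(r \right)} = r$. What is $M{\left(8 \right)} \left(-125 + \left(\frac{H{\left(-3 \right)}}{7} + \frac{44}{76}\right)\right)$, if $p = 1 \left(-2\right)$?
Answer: $\frac{33210}{133} \approx 249.7$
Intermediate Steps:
$p = -2$
$M{\left(q \right)} = - \frac{q}{4}$ ($M{\left(q \right)} = \frac{q \left(-2\right)}{8} = \frac{\left(-2\right) q}{8} = - \frac{q}{4}$)
$M{\left(8 \right)} \left(-125 + \left(\frac{H{\left(-3 \right)}}{7} + \frac{44}{76}\right)\right) = \left(- \frac{1}{4}\right) 8 \left(-125 + \left(- \frac{3}{7} + \frac{44}{76}\right)\right) = - 2 \left(-125 + \left(\left(-3\right) \frac{1}{7} + 44 \cdot \frac{1}{76}\right)\right) = - 2 \left(-125 + \left(- \frac{3}{7} + \frac{11}{19}\right)\right) = - 2 \left(-125 + \frac{20}{133}\right) = \left(-2\right) \left(- \frac{16605}{133}\right) = \frac{33210}{133}$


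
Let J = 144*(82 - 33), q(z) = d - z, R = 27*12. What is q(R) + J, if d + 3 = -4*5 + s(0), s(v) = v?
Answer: 6709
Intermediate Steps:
R = 324
d = -23 (d = -3 + (-4*5 + 0) = -3 + (-20 + 0) = -3 - 20 = -23)
q(z) = -23 - z
J = 7056 (J = 144*49 = 7056)
q(R) + J = (-23 - 1*324) + 7056 = (-23 - 324) + 7056 = -347 + 7056 = 6709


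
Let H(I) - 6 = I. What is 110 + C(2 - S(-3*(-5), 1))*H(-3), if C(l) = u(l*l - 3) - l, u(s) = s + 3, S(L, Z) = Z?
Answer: 110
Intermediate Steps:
H(I) = 6 + I
u(s) = 3 + s
C(l) = l² - l (C(l) = (3 + (l*l - 3)) - l = (3 + (l² - 3)) - l = (3 + (-3 + l²)) - l = l² - l)
110 + C(2 - S(-3*(-5), 1))*H(-3) = 110 + ((2 - 1*1)*(-1 + (2 - 1*1)))*(6 - 3) = 110 + ((2 - 1)*(-1 + (2 - 1)))*3 = 110 + (1*(-1 + 1))*3 = 110 + (1*0)*3 = 110 + 0*3 = 110 + 0 = 110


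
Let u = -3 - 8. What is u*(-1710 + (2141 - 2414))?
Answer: 21813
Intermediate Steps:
u = -11
u*(-1710 + (2141 - 2414)) = -11*(-1710 + (2141 - 2414)) = -11*(-1710 - 273) = -11*(-1983) = 21813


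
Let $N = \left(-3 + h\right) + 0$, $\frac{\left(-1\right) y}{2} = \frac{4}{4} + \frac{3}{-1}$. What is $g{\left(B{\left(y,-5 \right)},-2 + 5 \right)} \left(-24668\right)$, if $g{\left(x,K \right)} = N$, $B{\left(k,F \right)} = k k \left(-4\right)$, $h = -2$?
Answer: $123340$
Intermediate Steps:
$y = 4$ ($y = - 2 \left(\frac{4}{4} + \frac{3}{-1}\right) = - 2 \left(4 \cdot \frac{1}{4} + 3 \left(-1\right)\right) = - 2 \left(1 - 3\right) = \left(-2\right) \left(-2\right) = 4$)
$B{\left(k,F \right)} = - 4 k^{2}$ ($B{\left(k,F \right)} = k^{2} \left(-4\right) = - 4 k^{2}$)
$N = -5$ ($N = \left(-3 - 2\right) + 0 = -5 + 0 = -5$)
$g{\left(x,K \right)} = -5$
$g{\left(B{\left(y,-5 \right)},-2 + 5 \right)} \left(-24668\right) = \left(-5\right) \left(-24668\right) = 123340$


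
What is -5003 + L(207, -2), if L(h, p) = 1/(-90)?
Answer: -450271/90 ≈ -5003.0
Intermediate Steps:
L(h, p) = -1/90
-5003 + L(207, -2) = -5003 - 1/90 = -450271/90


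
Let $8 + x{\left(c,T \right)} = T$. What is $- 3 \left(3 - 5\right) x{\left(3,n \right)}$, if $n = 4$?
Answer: $-24$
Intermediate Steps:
$x{\left(c,T \right)} = -8 + T$
$- 3 \left(3 - 5\right) x{\left(3,n \right)} = - 3 \left(3 - 5\right) \left(-8 + 4\right) = \left(-3\right) \left(-2\right) \left(-4\right) = 6 \left(-4\right) = -24$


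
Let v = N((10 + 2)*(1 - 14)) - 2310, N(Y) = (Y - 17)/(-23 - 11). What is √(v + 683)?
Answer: I*√1874930/34 ≈ 40.273*I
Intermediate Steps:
N(Y) = ½ - Y/34 (N(Y) = (-17 + Y)/(-34) = (-17 + Y)*(-1/34) = ½ - Y/34)
v = -78367/34 (v = (½ - (10 + 2)*(1 - 14)/34) - 2310 = (½ - 6*(-13)/17) - 2310 = (½ - 1/34*(-156)) - 2310 = (½ + 78/17) - 2310 = 173/34 - 2310 = -78367/34 ≈ -2304.9)
√(v + 683) = √(-78367/34 + 683) = √(-55145/34) = I*√1874930/34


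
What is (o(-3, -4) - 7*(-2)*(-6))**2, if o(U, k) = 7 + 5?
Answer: 5184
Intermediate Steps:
o(U, k) = 12
(o(-3, -4) - 7*(-2)*(-6))**2 = (12 - 7*(-2)*(-6))**2 = (12 + 14*(-6))**2 = (12 - 84)**2 = (-72)**2 = 5184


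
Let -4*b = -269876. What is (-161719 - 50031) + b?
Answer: -144281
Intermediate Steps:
b = 67469 (b = -1/4*(-269876) = 67469)
(-161719 - 50031) + b = (-161719 - 50031) + 67469 = -211750 + 67469 = -144281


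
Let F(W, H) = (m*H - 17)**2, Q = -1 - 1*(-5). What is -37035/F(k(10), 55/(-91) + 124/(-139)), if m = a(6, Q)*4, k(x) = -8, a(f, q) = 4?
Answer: -5925496339035/268217302609 ≈ -22.092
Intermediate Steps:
Q = 4 (Q = -1 + 5 = 4)
m = 16 (m = 4*4 = 16)
F(W, H) = (-17 + 16*H)**2 (F(W, H) = (16*H - 17)**2 = (-17 + 16*H)**2)
-37035/F(k(10), 55/(-91) + 124/(-139)) = -37035/(-17 + 16*(55/(-91) + 124/(-139)))**2 = -37035/(-17 + 16*(55*(-1/91) + 124*(-1/139)))**2 = -37035/(-17 + 16*(-55/91 - 124/139))**2 = -37035/(-17 + 16*(-18929/12649))**2 = -37035/(-17 - 302864/12649)**2 = -37035/((-517897/12649)**2) = -37035/268217302609/159997201 = -37035*159997201/268217302609 = -5925496339035/268217302609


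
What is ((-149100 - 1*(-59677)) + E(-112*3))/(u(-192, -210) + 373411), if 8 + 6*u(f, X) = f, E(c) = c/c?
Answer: -268266/1120133 ≈ -0.23949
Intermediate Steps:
E(c) = 1
u(f, X) = -4/3 + f/6
((-149100 - 1*(-59677)) + E(-112*3))/(u(-192, -210) + 373411) = ((-149100 - 1*(-59677)) + 1)/((-4/3 + (1/6)*(-192)) + 373411) = ((-149100 + 59677) + 1)/((-4/3 - 32) + 373411) = (-89423 + 1)/(-100/3 + 373411) = -89422/1120133/3 = -89422*3/1120133 = -268266/1120133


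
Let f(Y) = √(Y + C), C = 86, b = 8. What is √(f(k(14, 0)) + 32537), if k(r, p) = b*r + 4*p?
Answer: √(32537 + 3*√22) ≈ 180.42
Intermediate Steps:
k(r, p) = 4*p + 8*r (k(r, p) = 8*r + 4*p = 4*p + 8*r)
f(Y) = √(86 + Y) (f(Y) = √(Y + 86) = √(86 + Y))
√(f(k(14, 0)) + 32537) = √(√(86 + (4*0 + 8*14)) + 32537) = √(√(86 + (0 + 112)) + 32537) = √(√(86 + 112) + 32537) = √(√198 + 32537) = √(3*√22 + 32537) = √(32537 + 3*√22)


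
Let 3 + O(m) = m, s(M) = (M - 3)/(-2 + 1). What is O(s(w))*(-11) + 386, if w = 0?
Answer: 386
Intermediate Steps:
s(M) = 3 - M (s(M) = (-3 + M)/(-1) = (-3 + M)*(-1) = 3 - M)
O(m) = -3 + m
O(s(w))*(-11) + 386 = (-3 + (3 - 1*0))*(-11) + 386 = (-3 + (3 + 0))*(-11) + 386 = (-3 + 3)*(-11) + 386 = 0*(-11) + 386 = 0 + 386 = 386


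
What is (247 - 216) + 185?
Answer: 216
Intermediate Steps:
(247 - 216) + 185 = 31 + 185 = 216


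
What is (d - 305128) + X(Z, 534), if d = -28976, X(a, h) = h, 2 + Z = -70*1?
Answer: -333570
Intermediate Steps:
Z = -72 (Z = -2 - 70*1 = -2 - 70 = -72)
(d - 305128) + X(Z, 534) = (-28976 - 305128) + 534 = -334104 + 534 = -333570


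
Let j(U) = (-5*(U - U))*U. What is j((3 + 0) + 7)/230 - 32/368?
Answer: -2/23 ≈ -0.086957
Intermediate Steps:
j(U) = 0 (j(U) = (-5*0)*U = 0*U = 0)
j((3 + 0) + 7)/230 - 32/368 = 0/230 - 32/368 = 0*(1/230) - 32*1/368 = 0 - 2/23 = -2/23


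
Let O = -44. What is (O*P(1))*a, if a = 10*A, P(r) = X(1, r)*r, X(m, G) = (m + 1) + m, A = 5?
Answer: -6600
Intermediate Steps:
X(m, G) = 1 + 2*m (X(m, G) = (1 + m) + m = 1 + 2*m)
P(r) = 3*r (P(r) = (1 + 2*1)*r = (1 + 2)*r = 3*r)
a = 50 (a = 10*5 = 50)
(O*P(1))*a = -132*50 = -6600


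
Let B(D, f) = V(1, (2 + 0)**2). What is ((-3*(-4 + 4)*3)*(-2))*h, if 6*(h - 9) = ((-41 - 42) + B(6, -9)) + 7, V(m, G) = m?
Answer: 0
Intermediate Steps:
B(D, f) = 1
h = -7/2 (h = 9 + (((-41 - 42) + 1) + 7)/6 = 9 + ((-83 + 1) + 7)/6 = 9 + (-82 + 7)/6 = 9 + (1/6)*(-75) = 9 - 25/2 = -7/2 ≈ -3.5000)
((-3*(-4 + 4)*3)*(-2))*h = ((-3*(-4 + 4)*3)*(-2))*(-7/2) = ((-3*0*3)*(-2))*(-7/2) = ((0*3)*(-2))*(-7/2) = (0*(-2))*(-7/2) = 0*(-7/2) = 0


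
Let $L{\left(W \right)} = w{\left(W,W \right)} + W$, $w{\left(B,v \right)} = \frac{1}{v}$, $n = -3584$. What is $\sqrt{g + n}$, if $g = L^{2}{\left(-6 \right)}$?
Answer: $\frac{11 i \sqrt{1055}}{6} \approx 59.548 i$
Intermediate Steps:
$L{\left(W \right)} = W + \frac{1}{W}$ ($L{\left(W \right)} = \frac{1}{W} + W = W + \frac{1}{W}$)
$g = \frac{1369}{36}$ ($g = \left(-6 + \frac{1}{-6}\right)^{2} = \left(-6 - \frac{1}{6}\right)^{2} = \left(- \frac{37}{6}\right)^{2} = \frac{1369}{36} \approx 38.028$)
$\sqrt{g + n} = \sqrt{\frac{1369}{36} - 3584} = \sqrt{- \frac{127655}{36}} = \frac{11 i \sqrt{1055}}{6}$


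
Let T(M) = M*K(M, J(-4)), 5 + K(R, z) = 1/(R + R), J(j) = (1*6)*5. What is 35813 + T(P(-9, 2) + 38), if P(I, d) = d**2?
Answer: 71207/2 ≈ 35604.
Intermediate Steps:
J(j) = 30 (J(j) = 6*5 = 30)
K(R, z) = -5 + 1/(2*R) (K(R, z) = -5 + 1/(R + R) = -5 + 1/(2*R))
T(M) = M*(-5 + 1/(2*M))
35813 + T(P(-9, 2) + 38) = 35813 + (1/2 - 5*(2**2 + 38)) = 35813 + (1/2 - 5*(4 + 38)) = 35813 + (1/2 - 5*42) = 35813 + (1/2 - 210) = 35813 - 419/2 = 71207/2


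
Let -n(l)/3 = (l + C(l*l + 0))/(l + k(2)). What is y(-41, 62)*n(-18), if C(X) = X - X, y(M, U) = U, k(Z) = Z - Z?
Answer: -186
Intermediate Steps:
k(Z) = 0
C(X) = 0
n(l) = -3 (n(l) = -3*(l + 0)/(l + 0) = -3*l/l = -3*1 = -3)
y(-41, 62)*n(-18) = 62*(-3) = -186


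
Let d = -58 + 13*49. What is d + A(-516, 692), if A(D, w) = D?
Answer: 63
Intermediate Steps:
d = 579 (d = -58 + 637 = 579)
d + A(-516, 692) = 579 - 516 = 63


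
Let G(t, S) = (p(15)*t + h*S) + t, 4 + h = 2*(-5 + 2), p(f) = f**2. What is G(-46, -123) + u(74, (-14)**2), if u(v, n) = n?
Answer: -8970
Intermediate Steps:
h = -10 (h = -4 + 2*(-5 + 2) = -4 + 2*(-3) = -4 - 6 = -10)
G(t, S) = -10*S + 226*t (G(t, S) = (15**2*t - 10*S) + t = (225*t - 10*S) + t = (-10*S + 225*t) + t = -10*S + 226*t)
G(-46, -123) + u(74, (-14)**2) = (-10*(-123) + 226*(-46)) + (-14)**2 = (1230 - 10396) + 196 = -9166 + 196 = -8970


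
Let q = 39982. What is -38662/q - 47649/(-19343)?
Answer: 578631626/386685913 ≈ 1.4964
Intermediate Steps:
-38662/q - 47649/(-19343) = -38662/39982 - 47649/(-19343) = -38662*1/39982 - 47649*(-1/19343) = -19331/19991 + 47649/19343 = 578631626/386685913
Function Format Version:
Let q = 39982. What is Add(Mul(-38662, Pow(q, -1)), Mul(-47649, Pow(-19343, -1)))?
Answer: Rational(578631626, 386685913) ≈ 1.4964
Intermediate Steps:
Add(Mul(-38662, Pow(q, -1)), Mul(-47649, Pow(-19343, -1))) = Add(Mul(-38662, Pow(39982, -1)), Mul(-47649, Pow(-19343, -1))) = Add(Mul(-38662, Rational(1, 39982)), Mul(-47649, Rational(-1, 19343))) = Add(Rational(-19331, 19991), Rational(47649, 19343)) = Rational(578631626, 386685913)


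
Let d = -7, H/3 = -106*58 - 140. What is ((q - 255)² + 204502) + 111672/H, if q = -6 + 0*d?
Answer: 71425675/262 ≈ 2.7262e+5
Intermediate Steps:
H = -18864 (H = 3*(-106*58 - 140) = 3*(-6148 - 140) = 3*(-6288) = -18864)
q = -6 (q = -6 + 0*(-7) = -6 + 0 = -6)
((q - 255)² + 204502) + 111672/H = ((-6 - 255)² + 204502) + 111672/(-18864) = ((-261)² + 204502) + 111672*(-1/18864) = (68121 + 204502) - 1551/262 = 272623 - 1551/262 = 71425675/262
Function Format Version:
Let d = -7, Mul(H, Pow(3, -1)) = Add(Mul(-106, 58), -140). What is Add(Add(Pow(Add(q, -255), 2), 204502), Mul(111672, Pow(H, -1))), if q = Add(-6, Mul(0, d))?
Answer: Rational(71425675, 262) ≈ 2.7262e+5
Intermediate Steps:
H = -18864 (H = Mul(3, Add(Mul(-106, 58), -140)) = Mul(3, Add(-6148, -140)) = Mul(3, -6288) = -18864)
q = -6 (q = Add(-6, Mul(0, -7)) = Add(-6, 0) = -6)
Add(Add(Pow(Add(q, -255), 2), 204502), Mul(111672, Pow(H, -1))) = Add(Add(Pow(Add(-6, -255), 2), 204502), Mul(111672, Pow(-18864, -1))) = Add(Add(Pow(-261, 2), 204502), Mul(111672, Rational(-1, 18864))) = Add(Add(68121, 204502), Rational(-1551, 262)) = Add(272623, Rational(-1551, 262)) = Rational(71425675, 262)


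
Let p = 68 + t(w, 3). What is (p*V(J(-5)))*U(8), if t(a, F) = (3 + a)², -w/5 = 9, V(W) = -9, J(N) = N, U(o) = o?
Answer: -131904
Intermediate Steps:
w = -45 (w = -5*9 = -45)
p = 1832 (p = 68 + (3 - 45)² = 68 + (-42)² = 68 + 1764 = 1832)
(p*V(J(-5)))*U(8) = (1832*(-9))*8 = -16488*8 = -131904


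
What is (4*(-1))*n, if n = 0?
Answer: 0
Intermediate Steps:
(4*(-1))*n = (4*(-1))*0 = -4*0 = 0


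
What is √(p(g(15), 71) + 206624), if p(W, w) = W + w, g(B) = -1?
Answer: 3*√22966 ≈ 454.64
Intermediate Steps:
√(p(g(15), 71) + 206624) = √((-1 + 71) + 206624) = √(70 + 206624) = √206694 = 3*√22966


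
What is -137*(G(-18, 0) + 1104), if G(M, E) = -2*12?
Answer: -147960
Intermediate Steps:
G(M, E) = -24
-137*(G(-18, 0) + 1104) = -137*(-24 + 1104) = -137*1080 = -147960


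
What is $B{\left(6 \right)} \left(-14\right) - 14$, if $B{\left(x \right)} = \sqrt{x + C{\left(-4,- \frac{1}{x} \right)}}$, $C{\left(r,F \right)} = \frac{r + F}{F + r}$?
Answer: $-14 - 14 \sqrt{7} \approx -51.041$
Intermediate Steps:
$C{\left(r,F \right)} = 1$ ($C{\left(r,F \right)} = \frac{F + r}{F + r} = 1$)
$B{\left(x \right)} = \sqrt{1 + x}$ ($B{\left(x \right)} = \sqrt{x + 1} = \sqrt{1 + x}$)
$B{\left(6 \right)} \left(-14\right) - 14 = \sqrt{1 + 6} \left(-14\right) - 14 = \sqrt{7} \left(-14\right) - 14 = - 14 \sqrt{7} - 14 = -14 - 14 \sqrt{7}$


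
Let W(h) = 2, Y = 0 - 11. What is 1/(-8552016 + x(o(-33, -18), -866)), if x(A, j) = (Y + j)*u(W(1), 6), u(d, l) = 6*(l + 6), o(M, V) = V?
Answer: -1/8615160 ≈ -1.1607e-7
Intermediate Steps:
Y = -11
u(d, l) = 36 + 6*l (u(d, l) = 6*(6 + l) = 36 + 6*l)
x(A, j) = -792 + 72*j (x(A, j) = (-11 + j)*(36 + 6*6) = (-11 + j)*(36 + 36) = (-11 + j)*72 = -792 + 72*j)
1/(-8552016 + x(o(-33, -18), -866)) = 1/(-8552016 + (-792 + 72*(-866))) = 1/(-8552016 + (-792 - 62352)) = 1/(-8552016 - 63144) = 1/(-8615160) = -1/8615160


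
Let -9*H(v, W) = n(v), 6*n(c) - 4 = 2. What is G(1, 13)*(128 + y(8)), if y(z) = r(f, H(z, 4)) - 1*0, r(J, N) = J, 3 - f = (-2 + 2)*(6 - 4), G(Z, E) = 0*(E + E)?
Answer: 0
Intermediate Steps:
G(Z, E) = 0 (G(Z, E) = 0*(2*E) = 0)
n(c) = 1 (n(c) = ⅔ + (⅙)*2 = ⅔ + ⅓ = 1)
H(v, W) = -⅑ (H(v, W) = -⅑*1 = -⅑)
f = 3 (f = 3 - (-2 + 2)*(6 - 4) = 3 - 0*2 = 3 - 1*0 = 3 + 0 = 3)
y(z) = 3 (y(z) = 3 - 1*0 = 3 + 0 = 3)
G(1, 13)*(128 + y(8)) = 0*(128 + 3) = 0*131 = 0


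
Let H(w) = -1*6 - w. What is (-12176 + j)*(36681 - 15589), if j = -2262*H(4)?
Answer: 220284848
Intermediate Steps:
H(w) = -6 - w
j = 22620 (j = -2262*(-6 - 1*4) = -2262*(-6 - 4) = -2262*(-10) = -754*(-30) = 22620)
(-12176 + j)*(36681 - 15589) = (-12176 + 22620)*(36681 - 15589) = 10444*21092 = 220284848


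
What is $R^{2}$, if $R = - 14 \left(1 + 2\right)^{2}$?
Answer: $15876$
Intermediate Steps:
$R = -126$ ($R = - 14 \cdot 3^{2} = \left(-14\right) 9 = -126$)
$R^{2} = \left(-126\right)^{2} = 15876$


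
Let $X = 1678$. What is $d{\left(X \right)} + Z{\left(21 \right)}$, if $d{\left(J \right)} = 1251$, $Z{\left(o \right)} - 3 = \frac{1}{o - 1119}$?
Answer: $\frac{1376891}{1098} \approx 1254.0$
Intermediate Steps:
$Z{\left(o \right)} = 3 + \frac{1}{-1119 + o}$ ($Z{\left(o \right)} = 3 + \frac{1}{o - 1119} = 3 + \frac{1}{-1119 + o}$)
$d{\left(X \right)} + Z{\left(21 \right)} = 1251 + \frac{-3356 + 3 \cdot 21}{-1119 + 21} = 1251 + \frac{-3356 + 63}{-1098} = 1251 - - \frac{3293}{1098} = 1251 + \frac{3293}{1098} = \frac{1376891}{1098}$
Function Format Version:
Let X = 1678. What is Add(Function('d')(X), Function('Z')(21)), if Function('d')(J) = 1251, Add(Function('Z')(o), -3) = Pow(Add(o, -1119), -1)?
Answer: Rational(1376891, 1098) ≈ 1254.0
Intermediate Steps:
Function('Z')(o) = Add(3, Pow(Add(-1119, o), -1)) (Function('Z')(o) = Add(3, Pow(Add(o, -1119), -1)) = Add(3, Pow(Add(-1119, o), -1)))
Add(Function('d')(X), Function('Z')(21)) = Add(1251, Mul(Pow(Add(-1119, 21), -1), Add(-3356, Mul(3, 21)))) = Add(1251, Mul(Pow(-1098, -1), Add(-3356, 63))) = Add(1251, Mul(Rational(-1, 1098), -3293)) = Add(1251, Rational(3293, 1098)) = Rational(1376891, 1098)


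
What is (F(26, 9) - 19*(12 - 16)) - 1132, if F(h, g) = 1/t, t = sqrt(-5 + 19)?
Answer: -1056 + sqrt(14)/14 ≈ -1055.7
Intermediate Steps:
t = sqrt(14) ≈ 3.7417
F(h, g) = sqrt(14)/14 (F(h, g) = 1/(sqrt(14)) = sqrt(14)/14)
(F(26, 9) - 19*(12 - 16)) - 1132 = (sqrt(14)/14 - 19*(12 - 16)) - 1132 = (sqrt(14)/14 - 19*(-4)) - 1132 = (sqrt(14)/14 + 76) - 1132 = (76 + sqrt(14)/14) - 1132 = -1056 + sqrt(14)/14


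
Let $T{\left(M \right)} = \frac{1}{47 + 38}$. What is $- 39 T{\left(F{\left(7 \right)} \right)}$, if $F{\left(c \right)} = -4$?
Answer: $- \frac{39}{85} \approx -0.45882$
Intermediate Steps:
$T{\left(M \right)} = \frac{1}{85}$
$- 39 T{\left(F{\left(7 \right)} \right)} = \left(-39\right) \frac{1}{85} = - \frac{39}{85}$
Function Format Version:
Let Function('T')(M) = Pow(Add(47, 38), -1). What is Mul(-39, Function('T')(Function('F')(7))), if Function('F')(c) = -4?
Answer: Rational(-39, 85) ≈ -0.45882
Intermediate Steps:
Function('T')(M) = Rational(1, 85) (Function('T')(M) = Pow(85, -1) = Rational(1, 85))
Mul(-39, Function('T')(Function('F')(7))) = Mul(-39, Rational(1, 85)) = Rational(-39, 85)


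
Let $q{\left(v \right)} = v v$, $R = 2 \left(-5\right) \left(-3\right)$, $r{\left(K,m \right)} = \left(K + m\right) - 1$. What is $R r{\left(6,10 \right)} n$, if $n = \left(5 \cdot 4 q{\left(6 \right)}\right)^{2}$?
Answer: $233280000$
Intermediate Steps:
$r{\left(K,m \right)} = -1 + K + m$
$R = 30$ ($R = \left(-10\right) \left(-3\right) = 30$)
$q{\left(v \right)} = v^{2}$
$n = 518400$ ($n = \left(5 \cdot 4 \cdot 6^{2}\right)^{2} = \left(20 \cdot 36\right)^{2} = 720^{2} = 518400$)
$R r{\left(6,10 \right)} n = 30 \left(-1 + 6 + 10\right) 518400 = 30 \cdot 15 \cdot 518400 = 450 \cdot 518400 = 233280000$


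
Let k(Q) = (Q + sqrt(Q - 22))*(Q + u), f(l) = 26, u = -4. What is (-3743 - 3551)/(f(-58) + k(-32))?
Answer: -2148083/364417 - 196938*I*sqrt(6)/364417 ≈ -5.8946 - 1.3238*I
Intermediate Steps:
k(Q) = (-4 + Q)*(Q + sqrt(-22 + Q)) (k(Q) = (Q + sqrt(Q - 22))*(Q - 4) = (Q + sqrt(-22 + Q))*(-4 + Q) = (-4 + Q)*(Q + sqrt(-22 + Q)))
(-3743 - 3551)/(f(-58) + k(-32)) = (-3743 - 3551)/(26 + ((-32)**2 - 4*(-32) - 4*sqrt(-22 - 32) - 32*sqrt(-22 - 32))) = -7294/(26 + (1024 + 128 - 12*I*sqrt(6) - 96*I*sqrt(6))) = -7294/(26 + (1152 - 108*I*sqrt(6))) = -7294/(1178 - 108*I*sqrt(6))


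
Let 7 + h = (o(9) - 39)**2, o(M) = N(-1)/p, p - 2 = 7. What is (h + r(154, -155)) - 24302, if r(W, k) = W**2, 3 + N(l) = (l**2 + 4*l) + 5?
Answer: 75871/81 ≈ 936.68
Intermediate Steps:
p = 9 (p = 2 + 7 = 9)
N(l) = 2 + l**2 + 4*l (N(l) = -3 + ((l**2 + 4*l) + 5) = -3 + (5 + l**2 + 4*l) = 2 + l**2 + 4*l)
o(M) = -1/9 (o(M) = (2 + (-1)**2 + 4*(-1))/9 = (2 + 1 - 4)*(1/9) = -1*1/9 = -1/9)
h = 123337/81 (h = -7 + (-1/9 - 39)**2 = -7 + (-352/9)**2 = -7 + 123904/81 = 123337/81 ≈ 1522.7)
(h + r(154, -155)) - 24302 = (123337/81 + 154**2) - 24302 = (123337/81 + 23716) - 24302 = 2044333/81 - 24302 = 75871/81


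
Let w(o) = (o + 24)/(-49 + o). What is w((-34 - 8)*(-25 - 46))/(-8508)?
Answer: -501/4158994 ≈ -0.00012046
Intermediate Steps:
w(o) = (24 + o)/(-49 + o)
w((-34 - 8)*(-25 - 46))/(-8508) = ((24 + (-34 - 8)*(-25 - 46))/(-49 + (-34 - 8)*(-25 - 46)))/(-8508) = ((24 - 42*(-71))/(-49 - 42*(-71)))*(-1/8508) = ((24 + 2982)/(-49 + 2982))*(-1/8508) = (3006/2933)*(-1/8508) = -501/4158994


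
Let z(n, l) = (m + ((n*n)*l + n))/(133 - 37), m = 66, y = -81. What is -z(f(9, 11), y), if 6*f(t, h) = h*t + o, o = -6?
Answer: 77515/384 ≈ 201.86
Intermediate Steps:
f(t, h) = -1 + h*t/6 (f(t, h) = (h*t - 6)/6 = (-6 + h*t)/6 = -1 + h*t/6)
z(n, l) = 11/16 + n/96 + l*n²/96 (z(n, l) = (66 + ((n*n)*l + n))/(133 - 37) = (66 + (n²*l + n))/96 = (66 + (l*n² + n))*(1/96) = (66 + (n + l*n²))*(1/96) = (66 + n + l*n²)*(1/96) = 11/16 + n/96 + l*n²/96)
-z(f(9, 11), y) = -(11/16 + (-1 + (⅙)*11*9)/96 + (1/96)*(-81)*(-1 + (⅙)*11*9)²) = -(11/16 + (-1 + 33/2)/96 + (1/96)*(-81)*(-1 + 33/2)²) = -(11/16 + (1/96)*(31/2) + (1/96)*(-81)*(31/2)²) = -(11/16 + 31/192 + (1/96)*(-81)*(961/4)) = -(11/16 + 31/192 - 25947/128) = -1*(-77515/384) = 77515/384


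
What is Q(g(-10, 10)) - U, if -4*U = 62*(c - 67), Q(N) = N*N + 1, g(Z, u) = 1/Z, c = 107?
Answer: 62101/100 ≈ 621.01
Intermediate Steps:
Q(N) = 1 + N**2 (Q(N) = N**2 + 1 = 1 + N**2)
U = -620 (U = -31*(107 - 67)/2 = -31*40/2 = -1/4*2480 = -620)
Q(g(-10, 10)) - U = (1 + (1/(-10))**2) - 1*(-620) = (1 + (-1/10)**2) + 620 = (1 + 1/100) + 620 = 101/100 + 620 = 62101/100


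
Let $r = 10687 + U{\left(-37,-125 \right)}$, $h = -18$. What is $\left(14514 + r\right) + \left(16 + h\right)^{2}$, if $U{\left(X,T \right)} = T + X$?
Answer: $25043$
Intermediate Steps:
$r = 10525$ ($r = 10687 - 162 = 10525$)
$\left(14514 + r\right) + \left(16 + h\right)^{2} = \left(14514 + 10525\right) + \left(16 - 18\right)^{2} = 25039 + \left(-2\right)^{2} = 25039 + 4 = 25043$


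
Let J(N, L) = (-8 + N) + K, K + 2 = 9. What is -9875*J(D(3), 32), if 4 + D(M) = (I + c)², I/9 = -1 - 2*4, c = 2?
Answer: -61580500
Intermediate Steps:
K = 7 (K = -2 + 9 = 7)
I = -81 (I = 9*(-1 - 2*4) = 9*(-1 - 8) = 9*(-9) = -81)
D(M) = 6237 (D(M) = -4 + (-81 + 2)² = -4 + (-79)² = -4 + 6241 = 6237)
J(N, L) = -1 + N (J(N, L) = (-8 + N) + 7 = -1 + N)
-9875*J(D(3), 32) = -9875*(-1 + 6237) = -9875*6236 = -61580500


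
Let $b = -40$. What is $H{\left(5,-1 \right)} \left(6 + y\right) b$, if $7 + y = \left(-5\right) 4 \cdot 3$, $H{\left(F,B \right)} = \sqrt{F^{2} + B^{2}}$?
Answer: $2440 \sqrt{26} \approx 12442.0$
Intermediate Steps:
$H{\left(F,B \right)} = \sqrt{B^{2} + F^{2}}$
$y = -67$ ($y = -7 + \left(-5\right) 4 \cdot 3 = -7 - 60 = -67$)
$H{\left(5,-1 \right)} \left(6 + y\right) b = \sqrt{\left(-1\right)^{2} + 5^{2}} \left(6 - 67\right) \left(-40\right) = \sqrt{1 + 25} \left(-61\right) \left(-40\right) = \sqrt{26} \left(-61\right) \left(-40\right) = - 61 \sqrt{26} \left(-40\right) = 2440 \sqrt{26}$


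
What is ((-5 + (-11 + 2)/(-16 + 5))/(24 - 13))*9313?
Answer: -428398/121 ≈ -3540.5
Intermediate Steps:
((-5 + (-11 + 2)/(-16 + 5))/(24 - 13))*9313 = ((-5 - 9/(-11))/11)*9313 = ((-5 - 9*(-1/11))*(1/11))*9313 = ((-5 + 9/11)*(1/11))*9313 = -46/11*1/11*9313 = -46/121*9313 = -428398/121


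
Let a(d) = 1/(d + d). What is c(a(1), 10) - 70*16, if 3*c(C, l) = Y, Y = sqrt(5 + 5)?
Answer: -1120 + sqrt(10)/3 ≈ -1118.9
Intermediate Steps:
a(d) = 1/(2*d)
Y = sqrt(10) ≈ 3.1623
c(C, l) = sqrt(10)/3
c(a(1), 10) - 70*16 = sqrt(10)/3 - 70*16 = sqrt(10)/3 - 1120 = -1120 + sqrt(10)/3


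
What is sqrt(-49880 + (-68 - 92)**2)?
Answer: 2*I*sqrt(6070) ≈ 155.82*I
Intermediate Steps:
sqrt(-49880 + (-68 - 92)**2) = sqrt(-49880 + (-160)**2) = sqrt(-49880 + 25600) = sqrt(-24280) = 2*I*sqrt(6070)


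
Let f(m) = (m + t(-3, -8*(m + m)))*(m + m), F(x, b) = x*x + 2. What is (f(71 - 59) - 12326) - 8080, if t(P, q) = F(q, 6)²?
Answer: 32618426826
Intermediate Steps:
F(x, b) = 2 + x² (F(x, b) = x² + 2 = 2 + x²)
t(P, q) = (2 + q²)²
f(m) = 2*m*(m + (2 + 256*m²)²) (f(m) = (m + (2 + (-8*(m + m))²)²)*(m + m) = (m + (2 + (-16*m)²)²)*(2*m) = (m + (2 + 256*m²)²)*(2*m) = 2*m*(m + (2 + 256*m²)²))
(f(71 - 59) - 12326) - 8080 = (2*(71 - 59)*((71 - 59) + 4*(1 + 128*(71 - 59)²)²) - 12326) - 8080 = (2*12*(12 + 4*(1 + 128*12²)²) - 12326) - 8080 = (2*12*(12 + 4*(1 + 128*144)²) - 12326) - 8080 = (2*12*(12 + 4*(1 + 18432)²) - 12326) - 8080 = (2*12*(12 + 4*18433²) - 12326) - 8080 = (2*12*(12 + 4*339775489) - 12326) - 8080 = (2*12*(12 + 1359101956) - 12326) - 8080 = (2*12*1359101968 - 12326) - 8080 = (32618447232 - 12326) - 8080 = 32618434906 - 8080 = 32618426826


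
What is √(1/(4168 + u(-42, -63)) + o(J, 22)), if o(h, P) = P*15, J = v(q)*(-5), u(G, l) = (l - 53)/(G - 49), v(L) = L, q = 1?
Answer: √146613194281/21078 ≈ 18.166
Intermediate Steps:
u(G, l) = (-53 + l)/(-49 + G)
J = -5 (J = 1*(-5) = -5)
o(h, P) = 15*P
√(1/(4168 + u(-42, -63)) + o(J, 22)) = √(1/(4168 + (-53 - 63)/(-49 - 42)) + 15*22) = √(1/(4168 - 116/(-91)) + 330) = √(1/(4168 - 1/91*(-116)) + 330) = √(1/(4168 + 116/91) + 330) = √(1/(379404/91) + 330) = √(91/379404 + 330) = √(125203411/379404) = √146613194281/21078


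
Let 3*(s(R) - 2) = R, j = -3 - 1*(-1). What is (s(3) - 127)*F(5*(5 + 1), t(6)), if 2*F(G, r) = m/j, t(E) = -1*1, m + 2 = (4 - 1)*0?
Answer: -62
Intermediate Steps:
j = -2 (j = -3 + 1 = -2)
m = -2 (m = -2 + (4 - 1)*0 = -2 + 3*0 = -2 + 0 = -2)
t(E) = -1
s(R) = 2 + R/3
F(G, r) = ½ (F(G, r) = (-2/(-2))/2 = (-2*(-½))/2 = (½)*1 = ½)
(s(3) - 127)*F(5*(5 + 1), t(6)) = ((2 + (⅓)*3) - 127)*(½) = ((2 + 1) - 127)*(½) = (3 - 127)*(½) = -124*½ = -62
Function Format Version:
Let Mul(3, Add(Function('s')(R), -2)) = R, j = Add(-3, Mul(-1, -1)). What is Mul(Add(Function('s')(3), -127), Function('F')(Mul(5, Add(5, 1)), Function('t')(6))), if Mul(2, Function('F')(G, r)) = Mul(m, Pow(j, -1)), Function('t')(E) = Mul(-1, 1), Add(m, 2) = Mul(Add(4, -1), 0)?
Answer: -62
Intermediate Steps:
j = -2 (j = Add(-3, 1) = -2)
m = -2 (m = Add(-2, Mul(Add(4, -1), 0)) = Add(-2, Mul(3, 0)) = Add(-2, 0) = -2)
Function('t')(E) = -1
Function('s')(R) = Add(2, Mul(Rational(1, 3), R))
Function('F')(G, r) = Rational(1, 2) (Function('F')(G, r) = Mul(Rational(1, 2), Mul(-2, Pow(-2, -1))) = Mul(Rational(1, 2), Mul(-2, Rational(-1, 2))) = Mul(Rational(1, 2), 1) = Rational(1, 2))
Mul(Add(Function('s')(3), -127), Function('F')(Mul(5, Add(5, 1)), Function('t')(6))) = Mul(Add(Add(2, Mul(Rational(1, 3), 3)), -127), Rational(1, 2)) = Mul(Add(Add(2, 1), -127), Rational(1, 2)) = Mul(Add(3, -127), Rational(1, 2)) = Mul(-124, Rational(1, 2)) = -62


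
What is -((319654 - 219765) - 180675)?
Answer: 80786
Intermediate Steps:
-((319654 - 219765) - 180675) = -(99889 - 180675) = -1*(-80786) = 80786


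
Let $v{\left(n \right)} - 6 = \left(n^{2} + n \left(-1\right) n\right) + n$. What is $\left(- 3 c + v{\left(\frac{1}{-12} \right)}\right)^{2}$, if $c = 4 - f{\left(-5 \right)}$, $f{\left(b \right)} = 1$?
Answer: $\frac{1369}{144} \approx 9.5069$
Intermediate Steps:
$c = 3$ ($c = 4 - 1 = 3$)
$v{\left(n \right)} = 6 + n$ ($v{\left(n \right)} = 6 + \left(\left(n^{2} + n \left(-1\right) n\right) + n\right) = 6 + \left(\left(n^{2} + - n n\right) + n\right) = 6 + \left(\left(n^{2} - n^{2}\right) + n\right) = 6 + \left(0 + n\right) = 6 + n$)
$\left(- 3 c + v{\left(\frac{1}{-12} \right)}\right)^{2} = \left(\left(-3\right) 3 + \left(6 + \frac{1}{-12}\right)\right)^{2} = \left(-9 + \left(6 - \frac{1}{12}\right)\right)^{2} = \left(-9 + \frac{71}{12}\right)^{2} = \left(- \frac{37}{12}\right)^{2} = \frac{1369}{144}$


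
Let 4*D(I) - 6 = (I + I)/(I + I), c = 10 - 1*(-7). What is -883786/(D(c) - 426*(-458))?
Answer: -3535144/780439 ≈ -4.5297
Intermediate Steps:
c = 17 (c = 10 + 7 = 17)
D(I) = 7/4 (D(I) = 3/2 + ((I + I)/(I + I))/4 = 3/2 + ((2*I)/((2*I)))/4 = 3/2 + ((2*I)*(1/(2*I)))/4 = 3/2 + (1/4)*1 = 3/2 + 1/4 = 7/4)
-883786/(D(c) - 426*(-458)) = -883786/(7/4 - 426*(-458)) = -883786/(7/4 + 195108) = -883786/780439/4 = -883786*4/780439 = -3535144/780439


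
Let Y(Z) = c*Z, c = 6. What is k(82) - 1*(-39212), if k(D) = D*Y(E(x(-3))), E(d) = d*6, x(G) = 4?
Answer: 51020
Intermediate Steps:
E(d) = 6*d
Y(Z) = 6*Z
k(D) = 144*D (k(D) = D*(6*(6*4)) = D*(6*24) = D*144 = 144*D)
k(82) - 1*(-39212) = 144*82 - 1*(-39212) = 11808 + 39212 = 51020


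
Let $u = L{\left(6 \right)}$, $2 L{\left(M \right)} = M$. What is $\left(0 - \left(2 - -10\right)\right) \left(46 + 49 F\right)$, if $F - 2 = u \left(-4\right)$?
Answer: $5328$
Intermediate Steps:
$L{\left(M \right)} = \frac{M}{2}$
$u = 3$ ($u = \frac{1}{2} \cdot 6 = 3$)
$F = -10$ ($F = 2 + 3 \left(-4\right) = 2 - 12 = -10$)
$\left(0 - \left(2 - -10\right)\right) \left(46 + 49 F\right) = \left(0 - \left(2 - -10\right)\right) \left(46 + 49 \left(-10\right)\right) = \left(0 - \left(2 + 10\right)\right) \left(46 - 490\right) = \left(0 - 12\right) \left(-444\right) = \left(-12\right) \left(-444\right) = 5328$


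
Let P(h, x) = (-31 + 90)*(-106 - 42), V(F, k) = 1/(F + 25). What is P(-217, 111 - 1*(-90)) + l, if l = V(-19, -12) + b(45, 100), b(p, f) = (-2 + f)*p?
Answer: -25931/6 ≈ -4321.8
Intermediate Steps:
b(p, f) = p*(-2 + f)
V(F, k) = 1/(25 + F)
P(h, x) = -8732 (P(h, x) = 59*(-148) = -8732)
l = 26461/6 (l = 1/(25 - 19) + 45*(-2 + 100) = 1/6 + 45*98 = ⅙ + 4410 = 26461/6 ≈ 4410.2)
P(-217, 111 - 1*(-90)) + l = -8732 + 26461/6 = -25931/6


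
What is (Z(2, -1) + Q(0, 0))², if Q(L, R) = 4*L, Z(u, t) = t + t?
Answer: 4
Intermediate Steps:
Z(u, t) = 2*t
(Z(2, -1) + Q(0, 0))² = (2*(-1) + 4*0)² = (-2 + 0)² = (-2)² = 4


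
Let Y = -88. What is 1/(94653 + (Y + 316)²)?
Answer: 1/146637 ≈ 6.8196e-6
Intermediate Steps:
1/(94653 + (Y + 316)²) = 1/(94653 + (-88 + 316)²) = 1/(94653 + 228²) = 1/(94653 + 51984) = 1/146637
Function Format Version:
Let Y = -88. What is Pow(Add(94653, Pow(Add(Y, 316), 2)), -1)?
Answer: Rational(1, 146637) ≈ 6.8196e-6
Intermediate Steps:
Pow(Add(94653, Pow(Add(Y, 316), 2)), -1) = Pow(Add(94653, Pow(Add(-88, 316), 2)), -1) = Pow(Add(94653, Pow(228, 2)), -1) = Pow(Add(94653, 51984), -1) = Pow(146637, -1) = Rational(1, 146637)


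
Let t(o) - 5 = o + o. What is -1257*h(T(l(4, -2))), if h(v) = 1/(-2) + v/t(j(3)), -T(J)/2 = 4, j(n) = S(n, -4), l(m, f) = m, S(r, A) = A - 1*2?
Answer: -11313/14 ≈ -808.07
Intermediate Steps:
S(r, A) = -2 + A (S(r, A) = A - 2 = -2 + A)
j(n) = -6 (j(n) = -2 - 4 = -6)
t(o) = 5 + 2*o (t(o) = 5 + (o + o) = 5 + 2*o)
T(J) = -8 (T(J) = -2*4 = -8)
h(v) = -½ - v/7 (h(v) = 1/(-2) + v/(5 + 2*(-6)) = 1*(-½) + v/(5 - 12) = -½ + v/(-7) = -½ + v*(-⅐) = -½ - v/7)
-1257*h(T(l(4, -2))) = -1257*(-½ - ⅐*(-8)) = -1257*(-½ + 8/7) = -1257*9/14 = -11313/14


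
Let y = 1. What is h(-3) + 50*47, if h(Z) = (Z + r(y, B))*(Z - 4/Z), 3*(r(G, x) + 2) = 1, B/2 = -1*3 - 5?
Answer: 21220/9 ≈ 2357.8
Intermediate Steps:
B = -16 (B = 2*(-1*3 - 5) = 2*(-3 - 5) = 2*(-8) = -16)
r(G, x) = -5/3 (r(G, x) = -2 + (⅓)*1 = -2 + ⅓ = -5/3)
h(Z) = (-5/3 + Z)*(Z - 4/Z) (h(Z) = (Z - 5/3)*(Z - 4/Z) = (-5/3 + Z)*(Z - 4/Z))
h(-3) + 50*47 = (-4 + (-3)² - 5/3*(-3) + (20/3)/(-3)) + 50*47 = (-4 + 9 + 5 + (20/3)*(-⅓)) + 2350 = (-4 + 9 + 5 - 20/9) + 2350 = 70/9 + 2350 = 21220/9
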